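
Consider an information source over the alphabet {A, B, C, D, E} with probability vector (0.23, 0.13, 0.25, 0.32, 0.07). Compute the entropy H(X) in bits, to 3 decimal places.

2.165 bits

H = −Σ pᵢ log₂ pᵢ.
−0.23·log₂(0.23) = 0.4877
−0.13·log₂(0.13) = 0.3826
−0.25·log₂(0.25) = 0.5000
−0.32·log₂(0.32) = 0.5260
−0.07·log₂(0.07) = 0.2686
Sum ≈ 2.1649 → 2.165 bits.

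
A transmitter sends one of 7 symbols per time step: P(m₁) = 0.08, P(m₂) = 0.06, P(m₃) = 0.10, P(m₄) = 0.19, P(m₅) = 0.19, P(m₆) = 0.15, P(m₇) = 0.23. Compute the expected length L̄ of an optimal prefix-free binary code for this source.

2.72 bits/symbol

Repeatedly combine the two least-probable nodes; the expected code length is the sum of the merged weights.
merge 3/50 + 2/25 → 7/50
merge 1/10 + 7/50 → 6/25
merge 3/20 + 19/100 → 17/50
merge 19/100 + 23/100 → 21/50
merge 6/25 + 17/50 → 29/50
merge 21/50 + 29/50 → 1
L = 7/50 + 6/25 + 17/50 + 21/50 + 29/50 + 1 = 68/25 = 2.72 bits/symbol.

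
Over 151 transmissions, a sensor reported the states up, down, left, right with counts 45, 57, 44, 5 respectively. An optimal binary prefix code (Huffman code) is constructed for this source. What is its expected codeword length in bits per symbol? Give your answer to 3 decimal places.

Probabilities are the counts divided by 151.
Repeatedly combine the two least-probable nodes; the expected code length is the sum of the merged weights.
merge 5/151 + 44/151 → 49/151
merge 45/151 + 49/151 → 94/151
merge 57/151 + 94/151 → 1
L = 49/151 + 94/151 + 1 = 294/151 ≈ 1.947 bits/symbol.

1.947 bits/symbol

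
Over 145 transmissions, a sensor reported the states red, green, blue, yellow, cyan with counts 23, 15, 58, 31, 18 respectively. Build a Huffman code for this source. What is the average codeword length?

Probabilities are the counts divided by 145.
Repeatedly combine the two least-probable nodes; the expected code length is the sum of the merged weights.
merge 3/29 + 18/145 → 33/145
merge 23/145 + 31/145 → 54/145
merge 33/145 + 54/145 → 3/5
merge 2/5 + 3/5 → 1
L = 33/145 + 54/145 + 3/5 + 1 = 11/5 = 2.2 bits/symbol.

2.2 bits/symbol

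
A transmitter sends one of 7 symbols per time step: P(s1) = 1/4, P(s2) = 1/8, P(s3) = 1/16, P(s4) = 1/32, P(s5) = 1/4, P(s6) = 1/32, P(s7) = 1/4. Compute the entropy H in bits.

Each probability is a power of 1/2, so log₂(1/p) is an integer.
H = Σ p·log₂(1/p) = 1/4·2 + 1/8·3 + 1/16·4 + 1/32·5 + 1/4·2 + 1/32·5 + 1/4·2 = 2.4375 bits.

2.4375 bits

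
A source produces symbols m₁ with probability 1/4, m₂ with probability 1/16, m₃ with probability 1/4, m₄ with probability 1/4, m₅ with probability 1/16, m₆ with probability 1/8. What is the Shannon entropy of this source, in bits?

Each probability is a power of 1/2, so log₂(1/p) is an integer.
H = Σ p·log₂(1/p) = 1/4·2 + 1/16·4 + 1/4·2 + 1/4·2 + 1/16·4 + 1/8·3 = 2.375 bits.

2.375 bits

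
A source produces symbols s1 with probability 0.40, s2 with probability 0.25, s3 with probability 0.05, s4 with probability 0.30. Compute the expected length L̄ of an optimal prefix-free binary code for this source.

1.9 bits/symbol

Repeatedly combine the two least-probable nodes; the expected code length is the sum of the merged weights.
merge 1/20 + 1/4 → 3/10
merge 3/10 + 3/10 → 3/5
merge 2/5 + 3/5 → 1
L = 3/10 + 3/5 + 1 = 19/10 = 1.9 bits/symbol.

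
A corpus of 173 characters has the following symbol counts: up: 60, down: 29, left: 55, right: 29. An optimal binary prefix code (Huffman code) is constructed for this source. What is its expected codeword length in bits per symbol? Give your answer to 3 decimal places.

Probabilities are the counts divided by 173.
Repeatedly combine the two least-probable nodes; the expected code length is the sum of the merged weights.
merge 29/173 + 29/173 → 58/173
merge 55/173 + 58/173 → 113/173
merge 60/173 + 113/173 → 1
L = 58/173 + 113/173 + 1 = 344/173 ≈ 1.988 bits/symbol.

1.988 bits/symbol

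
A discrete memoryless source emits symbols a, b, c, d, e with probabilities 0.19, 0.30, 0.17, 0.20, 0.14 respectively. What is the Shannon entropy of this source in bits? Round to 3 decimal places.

2.272 bits

H = −Σ pᵢ log₂ pᵢ.
−0.19·log₂(0.19) = 0.4552
−0.30·log₂(0.30) = 0.5211
−0.17·log₂(0.17) = 0.4346
−0.20·log₂(0.20) = 0.4644
−0.14·log₂(0.14) = 0.3971
Sum ≈ 2.2724 → 2.272 bits.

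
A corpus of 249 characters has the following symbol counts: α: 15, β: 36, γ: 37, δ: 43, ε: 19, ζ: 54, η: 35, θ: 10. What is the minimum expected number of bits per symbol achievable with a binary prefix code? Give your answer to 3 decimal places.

2.884 bits/symbol

Probabilities are the counts divided by 249.
Repeatedly combine the two least-probable nodes; the expected code length is the sum of the merged weights.
merge 10/249 + 5/83 → 25/249
merge 19/249 + 25/249 → 44/249
merge 35/249 + 12/83 → 71/249
merge 37/249 + 43/249 → 80/249
merge 44/249 + 18/83 → 98/249
merge 71/249 + 80/249 → 151/249
merge 98/249 + 151/249 → 1
L = 25/249 + 44/249 + 71/249 + 80/249 + 98/249 + 151/249 + 1 = 718/249 ≈ 2.884 bits/symbol.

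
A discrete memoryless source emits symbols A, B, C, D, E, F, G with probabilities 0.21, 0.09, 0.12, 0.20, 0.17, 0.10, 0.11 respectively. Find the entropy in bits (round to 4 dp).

H = −Σ pᵢ log₂ pᵢ.
−0.21·log₂(0.21) = 0.4728
−0.09·log₂(0.09) = 0.3127
−0.12·log₂(0.12) = 0.3671
−0.20·log₂(0.20) = 0.4644
−0.17·log₂(0.17) = 0.4346
−0.10·log₂(0.10) = 0.3322
−0.11·log₂(0.11) = 0.3503
Sum ≈ 2.7340 → 2.7340 bits.

2.7340 bits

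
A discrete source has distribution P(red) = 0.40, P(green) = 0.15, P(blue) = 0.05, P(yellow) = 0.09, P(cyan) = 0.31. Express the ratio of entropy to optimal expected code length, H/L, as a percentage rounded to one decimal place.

98.1%

Entropy H = −Σ p log₂ p ≈ 1.9919 bits.
Huffman merges: 1/20+9/100→7/50; 7/50+3/20→29/100; 29/100+31/100→3/5; 2/5+3/5→1. L = 203/100 ≈ 2.0300.
Efficiency = H/L = 1.9919/2.0300 = 98.1%.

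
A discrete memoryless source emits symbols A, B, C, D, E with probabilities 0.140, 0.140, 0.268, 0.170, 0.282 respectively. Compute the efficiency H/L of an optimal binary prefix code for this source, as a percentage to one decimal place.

98.8%

Entropy H = −Σ p log₂ p ≈ 2.2529 bits.
Huffman merges: 7/50+7/50→7/25; 17/100+67/250→219/500; 7/25+141/500→281/500; 219/500+281/500→1. L = 57/25 ≈ 2.2800.
Efficiency = H/L = 2.2529/2.2800 = 98.8%.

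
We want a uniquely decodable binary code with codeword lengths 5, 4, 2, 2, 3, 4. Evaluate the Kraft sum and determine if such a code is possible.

0.78125; yes

With common denominator 2^5 = 32: Σ 2^(−ℓᵢ) = 1/32 + 2/32 + 8/32 + 8/32 + 4/32 + 2/32 = 25/32 = 0.78125.
Kraft's inequality requires Σ ≤ 1; here Σ = 0.78125 ≤ 1, so such a prefix code exists.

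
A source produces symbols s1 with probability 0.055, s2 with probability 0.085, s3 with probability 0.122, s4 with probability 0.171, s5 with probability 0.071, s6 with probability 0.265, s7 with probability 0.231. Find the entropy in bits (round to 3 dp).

2.605 bits

H = −Σ pᵢ log₂ pᵢ.
−0.055·log₂(0.055) = 0.2301
−0.085·log₂(0.085) = 0.3023
−0.122·log₂(0.122) = 0.3703
−0.171·log₂(0.171) = 0.4357
−0.071·log₂(0.071) = 0.2709
−0.265·log₂(0.265) = 0.5077
−0.231·log₂(0.231) = 0.4883
Sum ≈ 2.6054 → 2.605 bits.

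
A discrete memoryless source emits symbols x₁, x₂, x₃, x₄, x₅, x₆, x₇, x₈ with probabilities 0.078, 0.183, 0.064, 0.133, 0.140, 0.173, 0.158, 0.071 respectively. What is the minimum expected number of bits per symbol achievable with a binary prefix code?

2.952 bits/symbol

Repeatedly combine the two least-probable nodes; the expected code length is the sum of the merged weights.
merge 8/125 + 71/1000 → 27/200
merge 39/500 + 133/1000 → 211/1000
merge 27/200 + 7/50 → 11/40
merge 79/500 + 173/1000 → 331/1000
merge 183/1000 + 211/1000 → 197/500
merge 11/40 + 331/1000 → 303/500
merge 197/500 + 303/500 → 1
L = 27/200 + 211/1000 + 11/40 + 331/1000 + 197/500 + 303/500 + 1 = 369/125 = 2.952 bits/symbol.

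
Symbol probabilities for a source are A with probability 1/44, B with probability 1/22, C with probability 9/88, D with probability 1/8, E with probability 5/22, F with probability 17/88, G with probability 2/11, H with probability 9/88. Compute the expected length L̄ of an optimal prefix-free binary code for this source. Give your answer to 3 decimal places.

Repeatedly combine the two least-probable nodes; the expected code length is the sum of the merged weights.
merge 1/44 + 1/22 → 3/44
merge 3/44 + 9/88 → 15/88
merge 9/88 + 1/8 → 5/22
merge 15/88 + 2/11 → 31/88
merge 17/88 + 5/22 → 37/88
merge 5/22 + 31/88 → 51/88
merge 37/88 + 51/88 → 1
L = 3/44 + 15/88 + 5/22 + 31/88 + 37/88 + 51/88 + 1 = 31/11 ≈ 2.818 bits/symbol.

2.818 bits/symbol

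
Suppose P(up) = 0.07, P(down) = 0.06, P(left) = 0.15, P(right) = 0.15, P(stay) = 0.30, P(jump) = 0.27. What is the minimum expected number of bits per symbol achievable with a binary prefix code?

Repeatedly combine the two least-probable nodes; the expected code length is the sum of the merged weights.
merge 3/50 + 7/100 → 13/100
merge 13/100 + 3/20 → 7/25
merge 3/20 + 27/100 → 21/50
merge 7/25 + 3/10 → 29/50
merge 21/50 + 29/50 → 1
L = 13/100 + 7/25 + 21/50 + 29/50 + 1 = 241/100 = 2.41 bits/symbol.

2.41 bits/symbol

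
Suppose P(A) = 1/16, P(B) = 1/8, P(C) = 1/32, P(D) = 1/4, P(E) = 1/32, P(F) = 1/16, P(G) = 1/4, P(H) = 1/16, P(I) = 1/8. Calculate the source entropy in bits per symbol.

Each probability is a power of 1/2, so log₂(1/p) is an integer.
H = Σ p·log₂(1/p) = 1/16·4 + 1/8·3 + 1/32·5 + 1/4·2 + 1/32·5 + 1/16·4 + 1/4·2 + 1/16·4 + 1/8·3 = 2.8125 bits.

2.8125 bits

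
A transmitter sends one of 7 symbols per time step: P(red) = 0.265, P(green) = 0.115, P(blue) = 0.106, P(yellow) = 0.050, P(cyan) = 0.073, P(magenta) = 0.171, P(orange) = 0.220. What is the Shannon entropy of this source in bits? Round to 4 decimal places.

2.6178 bits

H = −Σ pᵢ log₂ pᵢ.
−0.265·log₂(0.265) = 0.5077
−0.115·log₂(0.115) = 0.3588
−0.106·log₂(0.106) = 0.3432
−0.050·log₂(0.050) = 0.2161
−0.073·log₂(0.073) = 0.2756
−0.171·log₂(0.171) = 0.4357
−0.220·log₂(0.220) = 0.4806
Sum ≈ 2.6178 → 2.6178 bits.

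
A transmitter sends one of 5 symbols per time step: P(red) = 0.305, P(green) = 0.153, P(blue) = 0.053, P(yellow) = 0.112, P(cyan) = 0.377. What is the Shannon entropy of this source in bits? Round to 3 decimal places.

H = −Σ pᵢ log₂ pᵢ.
−0.305·log₂(0.305) = 0.5225
−0.153·log₂(0.153) = 0.4144
−0.053·log₂(0.053) = 0.2246
−0.112·log₂(0.112) = 0.3537
−0.377·log₂(0.377) = 0.5306
Sum ≈ 2.0458 → 2.046 bits.

2.046 bits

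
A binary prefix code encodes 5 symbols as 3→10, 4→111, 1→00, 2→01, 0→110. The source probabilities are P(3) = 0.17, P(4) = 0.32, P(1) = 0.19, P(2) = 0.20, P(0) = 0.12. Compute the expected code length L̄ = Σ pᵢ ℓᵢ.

2.44 bits/symbol

L̄ = Σ pᵢ·ℓᵢ = 0.17·2 + 0.32·3 + 0.19·2 + 0.20·2 + 0.12·3 = 2.44 bits/symbol.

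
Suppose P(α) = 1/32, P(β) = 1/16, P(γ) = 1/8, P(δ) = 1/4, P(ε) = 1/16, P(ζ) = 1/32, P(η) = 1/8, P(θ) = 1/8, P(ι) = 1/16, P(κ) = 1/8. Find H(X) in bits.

Each probability is a power of 1/2, so log₂(1/p) is an integer.
H = Σ p·log₂(1/p) = 1/32·5 + 1/16·4 + 1/8·3 + 1/4·2 + 1/16·4 + 1/32·5 + 1/8·3 + 1/8·3 + 1/16·4 + 1/8·3 = 3.0625 bits.

3.0625 bits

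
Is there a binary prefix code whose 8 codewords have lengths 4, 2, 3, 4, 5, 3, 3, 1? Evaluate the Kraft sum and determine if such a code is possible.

With common denominator 2^5 = 32: Σ 2^(−ℓᵢ) = 2/32 + 8/32 + 4/32 + 2/32 + 1/32 + 4/32 + 4/32 + 16/32 = 41/32 = 1.28125.
Kraft's inequality requires Σ ≤ 1; here Σ = 1.28125 > 1, so no such prefix code exists.

1.28125; no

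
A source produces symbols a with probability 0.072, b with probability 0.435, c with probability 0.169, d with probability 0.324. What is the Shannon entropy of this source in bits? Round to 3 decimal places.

1.756 bits

H = −Σ pᵢ log₂ pᵢ.
−0.072·log₂(0.072) = 0.2733
−0.435·log₂(0.435) = 0.5224
−0.169·log₂(0.169) = 0.4335
−0.324·log₂(0.324) = 0.5268
Sum ≈ 1.7560 → 1.756 bits.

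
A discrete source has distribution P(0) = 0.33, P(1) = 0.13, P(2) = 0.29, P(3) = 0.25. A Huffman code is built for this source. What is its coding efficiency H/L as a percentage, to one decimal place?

Entropy H = −Σ p log₂ p ≈ 1.9284 bits.
Huffman merges: 13/100+1/4→19/50; 29/100+33/100→31/50; 19/50+31/50→1. L = 2 ≈ 2.0000.
Efficiency = H/L = 1.9284/2.0000 = 96.4%.

96.4%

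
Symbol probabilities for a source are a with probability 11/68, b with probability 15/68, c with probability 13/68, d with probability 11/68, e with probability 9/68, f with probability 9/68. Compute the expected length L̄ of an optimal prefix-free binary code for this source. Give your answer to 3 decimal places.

2.588 bits/symbol

Repeatedly combine the two least-probable nodes; the expected code length is the sum of the merged weights.
merge 9/68 + 9/68 → 9/34
merge 11/68 + 11/68 → 11/34
merge 13/68 + 15/68 → 7/17
merge 9/34 + 11/34 → 10/17
merge 7/17 + 10/17 → 1
L = 9/34 + 11/34 + 7/17 + 10/17 + 1 = 44/17 ≈ 2.588 bits/symbol.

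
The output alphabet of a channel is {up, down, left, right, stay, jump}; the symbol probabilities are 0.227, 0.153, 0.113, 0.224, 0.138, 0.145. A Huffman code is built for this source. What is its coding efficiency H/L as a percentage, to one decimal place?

Entropy H = −Σ p log₂ p ≈ 2.5372 bits.
Huffman merges: 113/1000+69/500→251/1000; 29/200+153/1000→149/500; 28/125+227/1000→451/1000; 251/1000+149/500→549/1000; 451/1000+549/1000→1. L = 2549/1000 ≈ 2.5490.
Efficiency = H/L = 2.5372/2.5490 = 99.5%.

99.5%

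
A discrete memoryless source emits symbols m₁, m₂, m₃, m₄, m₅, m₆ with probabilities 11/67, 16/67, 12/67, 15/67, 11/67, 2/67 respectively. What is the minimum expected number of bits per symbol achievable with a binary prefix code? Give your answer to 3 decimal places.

Repeatedly combine the two least-probable nodes; the expected code length is the sum of the merged weights.
merge 2/67 + 11/67 → 13/67
merge 11/67 + 12/67 → 23/67
merge 13/67 + 15/67 → 28/67
merge 16/67 + 23/67 → 39/67
merge 28/67 + 39/67 → 1
L = 13/67 + 23/67 + 28/67 + 39/67 + 1 = 170/67 ≈ 2.537 bits/symbol.

2.537 bits/symbol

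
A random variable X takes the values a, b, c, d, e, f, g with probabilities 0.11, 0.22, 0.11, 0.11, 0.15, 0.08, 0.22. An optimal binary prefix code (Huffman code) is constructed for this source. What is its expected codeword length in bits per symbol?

2.75 bits/symbol

Repeatedly combine the two least-probable nodes; the expected code length is the sum of the merged weights.
merge 2/25 + 11/100 → 19/100
merge 11/100 + 11/100 → 11/50
merge 3/20 + 19/100 → 17/50
merge 11/50 + 11/50 → 11/25
merge 11/50 + 17/50 → 14/25
merge 11/25 + 14/25 → 1
L = 19/100 + 11/50 + 17/50 + 11/25 + 14/25 + 1 = 11/4 = 2.75 bits/symbol.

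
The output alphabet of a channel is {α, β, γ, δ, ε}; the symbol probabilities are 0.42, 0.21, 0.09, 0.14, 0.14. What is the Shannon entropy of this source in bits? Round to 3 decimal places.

H = −Σ pᵢ log₂ pᵢ.
−0.42·log₂(0.42) = 0.5256
−0.21·log₂(0.21) = 0.4728
−0.09·log₂(0.09) = 0.3127
−0.14·log₂(0.14) = 0.3971
−0.14·log₂(0.14) = 0.3971
Sum ≈ 2.1053 → 2.105 bits.

2.105 bits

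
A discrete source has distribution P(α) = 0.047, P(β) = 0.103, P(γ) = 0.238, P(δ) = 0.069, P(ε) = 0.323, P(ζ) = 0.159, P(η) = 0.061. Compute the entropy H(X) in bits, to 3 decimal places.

2.499 bits

H = −Σ pᵢ log₂ pᵢ.
−0.047·log₂(0.047) = 0.2073
−0.103·log₂(0.103) = 0.3378
−0.238·log₂(0.238) = 0.4929
−0.069·log₂(0.069) = 0.2662
−0.323·log₂(0.323) = 0.5266
−0.159·log₂(0.159) = 0.4218
−0.061·log₂(0.061) = 0.2461
Sum ≈ 2.4987 → 2.499 bits.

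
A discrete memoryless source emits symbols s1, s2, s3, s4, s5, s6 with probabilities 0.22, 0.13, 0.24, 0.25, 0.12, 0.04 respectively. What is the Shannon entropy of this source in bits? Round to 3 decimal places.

H = −Σ pᵢ log₂ pᵢ.
−0.22·log₂(0.22) = 0.4806
−0.13·log₂(0.13) = 0.3826
−0.24·log₂(0.24) = 0.4941
−0.25·log₂(0.25) = 0.5000
−0.12·log₂(0.12) = 0.3671
−0.04·log₂(0.04) = 0.1858
Sum ≈ 2.4102 → 2.410 bits.

2.410 bits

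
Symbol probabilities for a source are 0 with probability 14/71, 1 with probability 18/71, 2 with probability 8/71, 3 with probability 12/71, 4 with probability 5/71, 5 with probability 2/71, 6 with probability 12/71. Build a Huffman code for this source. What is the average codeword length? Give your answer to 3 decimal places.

Repeatedly combine the two least-probable nodes; the expected code length is the sum of the merged weights.
merge 2/71 + 5/71 → 7/71
merge 7/71 + 8/71 → 15/71
merge 12/71 + 12/71 → 24/71
merge 14/71 + 15/71 → 29/71
merge 18/71 + 24/71 → 42/71
merge 29/71 + 42/71 → 1
L = 7/71 + 15/71 + 24/71 + 29/71 + 42/71 + 1 = 188/71 ≈ 2.648 bits/symbol.

2.648 bits/symbol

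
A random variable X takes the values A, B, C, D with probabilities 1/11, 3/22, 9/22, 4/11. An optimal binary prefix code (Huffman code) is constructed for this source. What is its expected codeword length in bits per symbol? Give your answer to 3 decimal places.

1.818 bits/symbol

Repeatedly combine the two least-probable nodes; the expected code length is the sum of the merged weights.
merge 1/11 + 3/22 → 5/22
merge 5/22 + 4/11 → 13/22
merge 9/22 + 13/22 → 1
L = 5/22 + 13/22 + 1 = 20/11 ≈ 1.818 bits/symbol.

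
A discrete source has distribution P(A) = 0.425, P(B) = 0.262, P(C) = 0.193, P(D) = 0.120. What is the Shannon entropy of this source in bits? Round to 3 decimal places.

H = −Σ pᵢ log₂ pᵢ.
−0.425·log₂(0.425) = 0.5246
−0.262·log₂(0.262) = 0.5063
−0.193·log₂(0.193) = 0.4581
−0.120·log₂(0.120) = 0.3671
Sum ≈ 1.8560 → 1.856 bits.

1.856 bits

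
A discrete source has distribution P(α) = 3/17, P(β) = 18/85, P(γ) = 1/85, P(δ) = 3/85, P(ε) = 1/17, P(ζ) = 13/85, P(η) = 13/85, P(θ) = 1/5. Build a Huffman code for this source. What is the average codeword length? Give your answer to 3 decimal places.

2.741 bits/symbol

Repeatedly combine the two least-probable nodes; the expected code length is the sum of the merged weights.
merge 1/85 + 3/85 → 4/85
merge 4/85 + 1/17 → 9/85
merge 9/85 + 13/85 → 22/85
merge 13/85 + 3/17 → 28/85
merge 1/5 + 18/85 → 7/17
merge 22/85 + 28/85 → 10/17
merge 7/17 + 10/17 → 1
L = 4/85 + 9/85 + 22/85 + 28/85 + 7/17 + 10/17 + 1 = 233/85 ≈ 2.741 bits/symbol.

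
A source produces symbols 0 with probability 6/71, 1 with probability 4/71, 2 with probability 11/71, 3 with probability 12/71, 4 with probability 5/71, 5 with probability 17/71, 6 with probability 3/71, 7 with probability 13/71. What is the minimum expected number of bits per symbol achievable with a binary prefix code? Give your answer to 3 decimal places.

2.831 bits/symbol

Repeatedly combine the two least-probable nodes; the expected code length is the sum of the merged weights.
merge 3/71 + 4/71 → 7/71
merge 5/71 + 6/71 → 11/71
merge 7/71 + 11/71 → 18/71
merge 11/71 + 12/71 → 23/71
merge 13/71 + 17/71 → 30/71
merge 18/71 + 23/71 → 41/71
merge 30/71 + 41/71 → 1
L = 7/71 + 11/71 + 18/71 + 23/71 + 30/71 + 41/71 + 1 = 201/71 ≈ 2.831 bits/symbol.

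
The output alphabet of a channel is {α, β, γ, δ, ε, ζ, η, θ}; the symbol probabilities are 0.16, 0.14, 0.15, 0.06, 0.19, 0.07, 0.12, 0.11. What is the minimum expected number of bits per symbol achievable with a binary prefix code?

Repeatedly combine the two least-probable nodes; the expected code length is the sum of the merged weights.
merge 3/50 + 7/100 → 13/100
merge 11/100 + 3/25 → 23/100
merge 13/100 + 7/50 → 27/100
merge 3/20 + 4/25 → 31/100
merge 19/100 + 23/100 → 21/50
merge 27/100 + 31/100 → 29/50
merge 21/50 + 29/50 → 1
L = 13/100 + 23/100 + 27/100 + 31/100 + 21/50 + 29/50 + 1 = 147/50 = 2.94 bits/symbol.

2.94 bits/symbol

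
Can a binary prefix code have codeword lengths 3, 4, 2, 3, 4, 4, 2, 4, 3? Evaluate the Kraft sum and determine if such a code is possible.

1.125; no

With common denominator 2^4 = 16: Σ 2^(−ℓᵢ) = 2/16 + 1/16 + 4/16 + 2/16 + 1/16 + 1/16 + 4/16 + 1/16 + 2/16 = 18/16 = 1.125.
Kraft's inequality requires Σ ≤ 1; here Σ = 1.125 > 1, so no such prefix code exists.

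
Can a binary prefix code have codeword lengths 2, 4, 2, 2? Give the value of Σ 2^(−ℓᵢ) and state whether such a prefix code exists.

0.8125; yes

With common denominator 2^4 = 16: Σ 2^(−ℓᵢ) = 4/16 + 1/16 + 4/16 + 4/16 = 13/16 = 0.8125.
Kraft's inequality requires Σ ≤ 1; here Σ = 0.8125 ≤ 1, so such a prefix code exists.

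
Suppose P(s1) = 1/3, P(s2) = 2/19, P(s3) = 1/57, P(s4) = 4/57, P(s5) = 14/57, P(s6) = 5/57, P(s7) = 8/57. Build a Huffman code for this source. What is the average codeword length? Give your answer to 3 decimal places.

Repeatedly combine the two least-probable nodes; the expected code length is the sum of the merged weights.
merge 1/57 + 4/57 → 5/57
merge 5/57 + 5/57 → 10/57
merge 2/19 + 8/57 → 14/57
merge 10/57 + 14/57 → 8/19
merge 14/57 + 1/3 → 11/19
merge 8/19 + 11/19 → 1
L = 5/57 + 10/57 + 14/57 + 8/19 + 11/19 + 1 = 143/57 ≈ 2.509 bits/symbol.

2.509 bits/symbol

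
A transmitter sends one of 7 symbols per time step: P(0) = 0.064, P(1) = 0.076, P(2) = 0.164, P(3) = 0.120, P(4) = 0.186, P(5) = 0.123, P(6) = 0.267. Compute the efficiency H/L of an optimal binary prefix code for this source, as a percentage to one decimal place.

Entropy H = −Σ p log₂ p ≈ 2.6631 bits.
Huffman merges: 8/125+19/250→7/50; 3/25+123/1000→243/1000; 7/50+41/250→38/125; 93/500+243/1000→429/1000; 267/1000+38/125→571/1000; 429/1000+571/1000→1. L = 2687/1000 ≈ 2.6870.
Efficiency = H/L = 2.6631/2.6870 = 99.1%.

99.1%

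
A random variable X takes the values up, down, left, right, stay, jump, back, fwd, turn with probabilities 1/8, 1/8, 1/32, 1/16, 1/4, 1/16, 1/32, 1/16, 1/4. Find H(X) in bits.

2.8125 bits

Each probability is a power of 1/2, so log₂(1/p) is an integer.
H = Σ p·log₂(1/p) = 1/8·3 + 1/8·3 + 1/32·5 + 1/16·4 + 1/4·2 + 1/16·4 + 1/32·5 + 1/16·4 + 1/4·2 = 2.8125 bits.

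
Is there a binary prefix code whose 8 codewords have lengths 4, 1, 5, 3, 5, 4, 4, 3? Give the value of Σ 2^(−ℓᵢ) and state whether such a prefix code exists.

1; yes

With common denominator 2^5 = 32: Σ 2^(−ℓᵢ) = 2/32 + 16/32 + 1/32 + 4/32 + 1/32 + 2/32 + 2/32 + 4/32 = 32/32 = 1.
Kraft's inequality requires Σ ≤ 1; here Σ = 1 ≤ 1, so such a prefix code exists.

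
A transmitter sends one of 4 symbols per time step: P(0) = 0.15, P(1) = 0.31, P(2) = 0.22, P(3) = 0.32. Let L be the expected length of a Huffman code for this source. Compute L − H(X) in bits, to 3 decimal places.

0.059 bits

Entropy H = −Σ p log₂ p ≈ 1.9409 bits.
Huffman merges: 3/20+11/50→37/100; 31/100+8/25→63/100; 37/100+63/100→1. L = 2 ≈ 2.0000.
L − H = 2.0000 − 1.9409 = 0.059 bits.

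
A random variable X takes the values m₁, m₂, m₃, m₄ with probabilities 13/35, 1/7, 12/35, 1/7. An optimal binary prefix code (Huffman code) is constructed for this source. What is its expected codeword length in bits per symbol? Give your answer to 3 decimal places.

1.914 bits/symbol

Repeatedly combine the two least-probable nodes; the expected code length is the sum of the merged weights.
merge 1/7 + 1/7 → 2/7
merge 2/7 + 12/35 → 22/35
merge 13/35 + 22/35 → 1
L = 2/7 + 22/35 + 1 = 67/35 ≈ 1.914 bits/symbol.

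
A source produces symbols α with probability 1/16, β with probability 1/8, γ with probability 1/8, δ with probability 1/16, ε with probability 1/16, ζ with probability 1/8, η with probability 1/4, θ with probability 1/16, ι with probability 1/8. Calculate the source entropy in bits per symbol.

Each probability is a power of 1/2, so log₂(1/p) is an integer.
H = Σ p·log₂(1/p) = 1/16·4 + 1/8·3 + 1/8·3 + 1/16·4 + 1/16·4 + 1/8·3 + 1/4·2 + 1/16·4 + 1/8·3 = 3 bits.

3 bits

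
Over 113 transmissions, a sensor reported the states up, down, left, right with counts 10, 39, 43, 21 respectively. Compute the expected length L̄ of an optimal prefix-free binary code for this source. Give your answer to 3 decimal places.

Probabilities are the counts divided by 113.
Repeatedly combine the two least-probable nodes; the expected code length is the sum of the merged weights.
merge 10/113 + 21/113 → 31/113
merge 31/113 + 39/113 → 70/113
merge 43/113 + 70/113 → 1
L = 31/113 + 70/113 + 1 = 214/113 ≈ 1.894 bits/symbol.

1.894 bits/symbol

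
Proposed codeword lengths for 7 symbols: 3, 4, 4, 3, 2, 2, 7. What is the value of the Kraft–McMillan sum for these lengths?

0.8828125

With common denominator 2^7 = 128: Σ 2^(−ℓᵢ) = 16/128 + 8/128 + 8/128 + 16/128 + 32/128 + 32/128 + 1/128 = 113/128 = 0.8828125.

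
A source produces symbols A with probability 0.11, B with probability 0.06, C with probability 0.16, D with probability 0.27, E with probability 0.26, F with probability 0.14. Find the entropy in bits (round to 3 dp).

H = −Σ pᵢ log₂ pᵢ.
−0.11·log₂(0.11) = 0.3503
−0.06·log₂(0.06) = 0.2435
−0.16·log₂(0.16) = 0.4230
−0.27·log₂(0.27) = 0.5100
−0.26·log₂(0.26) = 0.5053
−0.14·log₂(0.14) = 0.3971
Sum ≈ 2.4293 → 2.429 bits.

2.429 bits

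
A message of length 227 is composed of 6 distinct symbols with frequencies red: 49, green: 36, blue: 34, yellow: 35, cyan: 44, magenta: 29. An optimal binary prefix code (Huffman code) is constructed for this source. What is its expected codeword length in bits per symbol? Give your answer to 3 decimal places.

Probabilities are the counts divided by 227.
Repeatedly combine the two least-probable nodes; the expected code length is the sum of the merged weights.
merge 29/227 + 34/227 → 63/227
merge 35/227 + 36/227 → 71/227
merge 44/227 + 49/227 → 93/227
merge 63/227 + 71/227 → 134/227
merge 93/227 + 134/227 → 1
L = 63/227 + 71/227 + 93/227 + 134/227 + 1 = 588/227 ≈ 2.590 bits/symbol.

2.590 bits/symbol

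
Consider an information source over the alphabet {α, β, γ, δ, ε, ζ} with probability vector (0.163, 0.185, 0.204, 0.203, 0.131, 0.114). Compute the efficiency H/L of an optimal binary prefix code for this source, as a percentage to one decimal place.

Entropy H = −Σ p log₂ p ≈ 2.5531 bits.
Huffman merges: 57/500+131/1000→49/200; 163/1000+37/200→87/250; 203/1000+51/250→407/1000; 49/200+87/250→593/1000; 407/1000+593/1000→1. L = 2593/1000 ≈ 2.5930.
Efficiency = H/L = 2.5531/2.5930 = 98.5%.

98.5%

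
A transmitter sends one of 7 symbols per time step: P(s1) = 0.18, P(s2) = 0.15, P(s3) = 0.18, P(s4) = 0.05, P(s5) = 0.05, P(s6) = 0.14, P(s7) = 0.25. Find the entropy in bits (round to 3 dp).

2.630 bits

H = −Σ pᵢ log₂ pᵢ.
−0.18·log₂(0.18) = 0.4453
−0.15·log₂(0.15) = 0.4105
−0.18·log₂(0.18) = 0.4453
−0.05·log₂(0.05) = 0.2161
−0.05·log₂(0.05) = 0.2161
−0.14·log₂(0.14) = 0.3971
−0.25·log₂(0.25) = 0.5000
Sum ≈ 2.6305 → 2.630 bits.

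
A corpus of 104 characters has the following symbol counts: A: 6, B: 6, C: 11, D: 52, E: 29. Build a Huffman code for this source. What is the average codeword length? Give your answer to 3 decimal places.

1.837 bits/symbol

Probabilities are the counts divided by 104.
Repeatedly combine the two least-probable nodes; the expected code length is the sum of the merged weights.
merge 3/52 + 3/52 → 3/26
merge 11/104 + 3/26 → 23/104
merge 23/104 + 29/104 → 1/2
merge 1/2 + 1/2 → 1
L = 3/26 + 23/104 + 1/2 + 1 = 191/104 ≈ 1.837 bits/symbol.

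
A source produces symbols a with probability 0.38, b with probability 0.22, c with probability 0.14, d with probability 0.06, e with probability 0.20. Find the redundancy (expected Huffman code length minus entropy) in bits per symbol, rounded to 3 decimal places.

0.084 bits

Entropy H = −Σ p log₂ p ≈ 2.1161 bits.
Huffman merges: 3/50+7/50→1/5; 1/5+1/5→2/5; 11/50+19/50→3/5; 2/5+3/5→1. L = 11/5 ≈ 2.2000.
L − H = 2.2000 − 2.1161 = 0.084 bits.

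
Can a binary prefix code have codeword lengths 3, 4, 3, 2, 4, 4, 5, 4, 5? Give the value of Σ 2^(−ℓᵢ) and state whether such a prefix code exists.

With common denominator 2^5 = 32: Σ 2^(−ℓᵢ) = 4/32 + 2/32 + 4/32 + 8/32 + 2/32 + 2/32 + 1/32 + 2/32 + 1/32 = 26/32 = 0.8125.
Kraft's inequality requires Σ ≤ 1; here Σ = 0.8125 ≤ 1, so such a prefix code exists.

0.8125; yes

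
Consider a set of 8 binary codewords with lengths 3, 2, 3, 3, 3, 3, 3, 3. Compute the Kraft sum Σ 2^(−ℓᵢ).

1.125

With common denominator 2^3 = 8: Σ 2^(−ℓᵢ) = 1/8 + 2/8 + 1/8 + 1/8 + 1/8 + 1/8 + 1/8 + 1/8 = 9/8 = 1.125.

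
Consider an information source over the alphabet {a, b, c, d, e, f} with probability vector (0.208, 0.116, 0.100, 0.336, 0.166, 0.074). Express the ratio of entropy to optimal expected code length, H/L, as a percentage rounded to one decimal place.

97.7%

Entropy H = −Σ p log₂ p ≈ 2.4006 bits.
Huffman merges: 37/500+1/10→87/500; 29/250+83/500→141/500; 87/500+26/125→191/500; 141/500+42/125→309/500; 191/500+309/500→1. L = 307/125 ≈ 2.4560.
Efficiency = H/L = 2.4006/2.4560 = 97.7%.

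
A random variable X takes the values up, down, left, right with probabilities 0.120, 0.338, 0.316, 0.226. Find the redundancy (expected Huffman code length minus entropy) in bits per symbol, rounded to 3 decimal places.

0.094 bits

Entropy H = −Σ p log₂ p ≈ 1.9061 bits.
Huffman merges: 3/25+113/500→173/500; 79/250+169/500→327/500; 173/500+327/500→1. L = 2 ≈ 2.0000.
L − H = 2.0000 − 1.9061 = 0.094 bits.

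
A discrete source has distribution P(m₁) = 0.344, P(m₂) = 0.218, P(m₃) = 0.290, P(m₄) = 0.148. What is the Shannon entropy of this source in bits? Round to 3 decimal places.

1.935 bits

H = −Σ pᵢ log₂ pᵢ.
−0.344·log₂(0.344) = 0.5296
−0.218·log₂(0.218) = 0.4791
−0.290·log₂(0.290) = 0.5179
−0.148·log₂(0.148) = 0.4079
Sum ≈ 1.9345 → 1.935 bits.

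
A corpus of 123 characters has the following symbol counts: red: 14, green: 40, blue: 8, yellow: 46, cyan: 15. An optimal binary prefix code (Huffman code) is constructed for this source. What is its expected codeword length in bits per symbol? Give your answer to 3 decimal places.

2.106 bits/symbol

Probabilities are the counts divided by 123.
Repeatedly combine the two least-probable nodes; the expected code length is the sum of the merged weights.
merge 8/123 + 14/123 → 22/123
merge 5/41 + 22/123 → 37/123
merge 37/123 + 40/123 → 77/123
merge 46/123 + 77/123 → 1
L = 22/123 + 37/123 + 77/123 + 1 = 259/123 ≈ 2.106 bits/symbol.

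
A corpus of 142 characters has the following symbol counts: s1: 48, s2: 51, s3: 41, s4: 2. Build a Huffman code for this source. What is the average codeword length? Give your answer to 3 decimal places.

1.944 bits/symbol

Probabilities are the counts divided by 142.
Repeatedly combine the two least-probable nodes; the expected code length is the sum of the merged weights.
merge 1/71 + 41/142 → 43/142
merge 43/142 + 24/71 → 91/142
merge 51/142 + 91/142 → 1
L = 43/142 + 91/142 + 1 = 138/71 ≈ 1.944 bits/symbol.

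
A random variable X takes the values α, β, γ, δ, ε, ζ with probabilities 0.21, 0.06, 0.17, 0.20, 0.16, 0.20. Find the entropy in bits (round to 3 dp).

2.503 bits

H = −Σ pᵢ log₂ pᵢ.
−0.21·log₂(0.21) = 0.4728
−0.06·log₂(0.06) = 0.2435
−0.17·log₂(0.17) = 0.4346
−0.20·log₂(0.20) = 0.4644
−0.16·log₂(0.16) = 0.4230
−0.20·log₂(0.20) = 0.4644
Sum ≈ 2.5027 → 2.503 bits.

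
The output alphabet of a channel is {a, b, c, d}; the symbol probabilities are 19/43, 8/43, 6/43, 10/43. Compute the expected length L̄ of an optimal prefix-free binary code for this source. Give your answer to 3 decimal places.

1.884 bits/symbol

Repeatedly combine the two least-probable nodes; the expected code length is the sum of the merged weights.
merge 6/43 + 8/43 → 14/43
merge 10/43 + 14/43 → 24/43
merge 19/43 + 24/43 → 1
L = 14/43 + 24/43 + 1 = 81/43 ≈ 1.884 bits/symbol.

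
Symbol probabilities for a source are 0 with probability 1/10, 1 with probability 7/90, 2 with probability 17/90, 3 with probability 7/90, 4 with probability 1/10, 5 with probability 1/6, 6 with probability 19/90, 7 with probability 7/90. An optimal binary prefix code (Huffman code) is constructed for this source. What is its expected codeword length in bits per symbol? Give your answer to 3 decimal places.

2.933 bits/symbol

Repeatedly combine the two least-probable nodes; the expected code length is the sum of the merged weights.
merge 7/90 + 7/90 → 7/45
merge 7/90 + 1/10 → 8/45
merge 1/10 + 7/45 → 23/90
merge 1/6 + 8/45 → 31/90
merge 17/90 + 19/90 → 2/5
merge 23/90 + 31/90 → 3/5
merge 2/5 + 3/5 → 1
L = 7/45 + 8/45 + 23/90 + 31/90 + 2/5 + 3/5 + 1 = 44/15 ≈ 2.933 bits/symbol.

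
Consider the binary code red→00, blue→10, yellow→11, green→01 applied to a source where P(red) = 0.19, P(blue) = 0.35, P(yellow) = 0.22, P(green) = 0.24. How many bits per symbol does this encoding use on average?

L̄ = Σ pᵢ·ℓᵢ = 0.19·2 + 0.35·2 + 0.22·2 + 0.24·2 = 2 bits/symbol.

2 bits/symbol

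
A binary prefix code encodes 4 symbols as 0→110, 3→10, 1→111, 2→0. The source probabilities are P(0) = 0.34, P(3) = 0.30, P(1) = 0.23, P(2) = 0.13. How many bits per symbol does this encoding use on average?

L̄ = Σ pᵢ·ℓᵢ = 0.34·3 + 0.30·2 + 0.23·3 + 0.13·1 = 2.44 bits/symbol.

2.44 bits/symbol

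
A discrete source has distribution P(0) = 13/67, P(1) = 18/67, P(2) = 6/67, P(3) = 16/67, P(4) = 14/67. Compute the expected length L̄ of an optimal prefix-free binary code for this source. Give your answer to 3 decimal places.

2.284 bits/symbol

Repeatedly combine the two least-probable nodes; the expected code length is the sum of the merged weights.
merge 6/67 + 13/67 → 19/67
merge 14/67 + 16/67 → 30/67
merge 18/67 + 19/67 → 37/67
merge 30/67 + 37/67 → 1
L = 19/67 + 30/67 + 37/67 + 1 = 153/67 ≈ 2.284 bits/symbol.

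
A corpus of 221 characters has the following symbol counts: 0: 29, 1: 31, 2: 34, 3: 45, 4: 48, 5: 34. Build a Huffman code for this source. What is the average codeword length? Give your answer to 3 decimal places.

Probabilities are the counts divided by 221.
Repeatedly combine the two least-probable nodes; the expected code length is the sum of the merged weights.
merge 29/221 + 31/221 → 60/221
merge 2/13 + 2/13 → 4/13
merge 45/221 + 48/221 → 93/221
merge 60/221 + 4/13 → 128/221
merge 93/221 + 128/221 → 1
L = 60/221 + 4/13 + 93/221 + 128/221 + 1 = 570/221 ≈ 2.579 bits/symbol.

2.579 bits/symbol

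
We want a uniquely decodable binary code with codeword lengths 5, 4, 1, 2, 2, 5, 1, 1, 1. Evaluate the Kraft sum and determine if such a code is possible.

2.625; no

With common denominator 2^5 = 32: Σ 2^(−ℓᵢ) = 1/32 + 2/32 + 16/32 + 8/32 + 8/32 + 1/32 + 16/32 + 16/32 + 16/32 = 84/32 = 2.625.
Kraft's inequality requires Σ ≤ 1; here Σ = 2.625 > 1, so no such prefix code exists.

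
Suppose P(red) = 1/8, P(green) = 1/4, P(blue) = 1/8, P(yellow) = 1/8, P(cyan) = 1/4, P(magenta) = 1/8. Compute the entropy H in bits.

Each probability is a power of 1/2, so log₂(1/p) is an integer.
H = Σ p·log₂(1/p) = 1/8·3 + 1/4·2 + 1/8·3 + 1/8·3 + 1/4·2 + 1/8·3 = 2.5 bits.

2.5 bits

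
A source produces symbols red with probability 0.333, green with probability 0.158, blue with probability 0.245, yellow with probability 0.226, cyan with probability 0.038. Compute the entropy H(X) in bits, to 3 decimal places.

2.110 bits

H = −Σ pᵢ log₂ pᵢ.
−0.333·log₂(0.333) = 0.5283
−0.158·log₂(0.158) = 0.4206
−0.245·log₂(0.245) = 0.4971
−0.226·log₂(0.226) = 0.4849
−0.038·log₂(0.038) = 0.1793
Sum ≈ 2.1102 → 2.110 bits.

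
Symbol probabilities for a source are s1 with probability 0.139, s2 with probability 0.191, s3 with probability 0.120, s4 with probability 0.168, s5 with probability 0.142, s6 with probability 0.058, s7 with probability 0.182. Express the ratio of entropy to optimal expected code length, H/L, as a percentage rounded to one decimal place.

Entropy H = −Σ p log₂ p ≈ 2.7368 bits.
Huffman merges: 29/500+3/25→89/500; 139/1000+71/500→281/1000; 21/125+89/500→173/500; 91/500+191/1000→373/1000; 281/1000+173/500→627/1000; 373/1000+627/1000→1. L = 561/200 ≈ 2.8050.
Efficiency = H/L = 2.7368/2.8050 = 97.6%.

97.6%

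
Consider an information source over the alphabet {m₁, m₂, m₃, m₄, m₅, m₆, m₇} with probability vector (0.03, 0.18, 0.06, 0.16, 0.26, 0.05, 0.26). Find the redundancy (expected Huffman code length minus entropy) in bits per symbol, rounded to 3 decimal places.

Entropy H = −Σ p log₂ p ≈ 2.4903 bits.
Huffman merges: 3/100+1/20→2/25; 3/50+2/25→7/50; 7/50+4/25→3/10; 9/50+13/50→11/25; 13/50+3/10→14/25; 11/25+14/25→1. L = 63/25 ≈ 2.5200.
L − H = 2.5200 − 2.4903 = 0.030 bits.

0.030 bits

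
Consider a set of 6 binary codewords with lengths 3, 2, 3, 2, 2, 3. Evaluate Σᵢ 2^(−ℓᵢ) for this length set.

With common denominator 2^3 = 8: Σ 2^(−ℓᵢ) = 1/8 + 2/8 + 1/8 + 2/8 + 2/8 + 1/8 = 9/8 = 1.125.

1.125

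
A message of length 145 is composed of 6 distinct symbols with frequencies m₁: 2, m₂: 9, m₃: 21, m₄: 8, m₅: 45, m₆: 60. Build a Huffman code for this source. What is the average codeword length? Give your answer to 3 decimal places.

2.062 bits/symbol

Probabilities are the counts divided by 145.
Repeatedly combine the two least-probable nodes; the expected code length is the sum of the merged weights.
merge 2/145 + 8/145 → 2/29
merge 9/145 + 2/29 → 19/145
merge 19/145 + 21/145 → 8/29
merge 8/29 + 9/29 → 17/29
merge 12/29 + 17/29 → 1
L = 2/29 + 19/145 + 8/29 + 17/29 + 1 = 299/145 ≈ 2.062 bits/symbol.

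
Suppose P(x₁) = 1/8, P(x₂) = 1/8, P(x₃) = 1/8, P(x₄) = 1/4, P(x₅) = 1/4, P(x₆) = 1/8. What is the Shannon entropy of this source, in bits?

Each probability is a power of 1/2, so log₂(1/p) is an integer.
H = Σ p·log₂(1/p) = 1/8·3 + 1/8·3 + 1/8·3 + 1/4·2 + 1/4·2 + 1/8·3 = 2.5 bits.

2.5 bits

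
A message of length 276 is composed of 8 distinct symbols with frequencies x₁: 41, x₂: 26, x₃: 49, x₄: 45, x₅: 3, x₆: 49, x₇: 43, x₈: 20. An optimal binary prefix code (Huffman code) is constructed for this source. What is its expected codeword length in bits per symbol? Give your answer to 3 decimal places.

Probabilities are the counts divided by 276.
Repeatedly combine the two least-probable nodes; the expected code length is the sum of the merged weights.
merge 1/92 + 5/69 → 1/12
merge 1/12 + 13/138 → 49/276
merge 41/276 + 43/276 → 7/23
merge 15/92 + 49/276 → 47/138
merge 49/276 + 49/276 → 49/138
merge 7/23 + 47/138 → 89/138
merge 49/138 + 89/138 → 1
L = 1/12 + 49/276 + 7/23 + 47/138 + 49/138 + 89/138 + 1 = 401/138 ≈ 2.906 bits/symbol.

2.906 bits/symbol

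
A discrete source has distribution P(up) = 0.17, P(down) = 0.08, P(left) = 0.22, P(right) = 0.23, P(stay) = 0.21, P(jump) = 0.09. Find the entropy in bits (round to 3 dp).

H = −Σ pᵢ log₂ pᵢ.
−0.17·log₂(0.17) = 0.4346
−0.08·log₂(0.08) = 0.2915
−0.22·log₂(0.22) = 0.4806
−0.23·log₂(0.23) = 0.4877
−0.21·log₂(0.21) = 0.4728
−0.09·log₂(0.09) = 0.3127
Sum ≈ 2.4798 → 2.480 bits.

2.480 bits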